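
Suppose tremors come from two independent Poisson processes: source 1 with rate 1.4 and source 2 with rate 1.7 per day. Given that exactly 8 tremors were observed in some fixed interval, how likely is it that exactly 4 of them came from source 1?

0.2633

Given the total, each event is independently from source 1 with probability p = λ_1/(λ_1+λ_2) = 1.4/3.1 ≈ 0.4516.
So K ~ Binomial(8, 1.4/3.1): P(K = 4) = C(8,4) · (1.4/3.1)^4 · (1.7/3.1)^4 ≈ 0.2633.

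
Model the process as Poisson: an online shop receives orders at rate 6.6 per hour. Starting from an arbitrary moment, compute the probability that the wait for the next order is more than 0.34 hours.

0.1060

The wait for the next event is exponential with rate λ = 6.6 per hour.
P(T > 0.34) = e^(−λt) = e^(−6.6 × 0.34) = e^(−2.244) ≈ 0.1060.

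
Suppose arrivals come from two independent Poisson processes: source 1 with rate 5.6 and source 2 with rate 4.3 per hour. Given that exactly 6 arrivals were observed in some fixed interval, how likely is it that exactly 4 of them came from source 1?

0.2897

Given the total, each event is independently from source 1 with probability p = λ_1/(λ_1+λ_2) = 5.6/9.9 ≈ 0.5657.
So K ~ Binomial(6, 5.6/9.9): P(K = 4) = C(6,4) · (5.6/9.9)^4 · (4.3/9.9)^2 ≈ 0.2897.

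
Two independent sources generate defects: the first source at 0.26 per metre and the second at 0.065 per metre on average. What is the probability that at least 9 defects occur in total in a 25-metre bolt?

Independent Poisson processes superpose: combined rate λ = 0.26 + 0.065 = 0.325 per metre.
Over the interval, μ = 0.325 × 25 = 8.125 (a 25-metre bolt = 25 metres).
P(N ≥ 9) = 1 − P(N ≤ 8) ≈ 0.4249.

0.4249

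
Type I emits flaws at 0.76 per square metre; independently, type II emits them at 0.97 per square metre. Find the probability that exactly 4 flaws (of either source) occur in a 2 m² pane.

0.1877

Independent Poisson processes superpose: combined rate λ = 0.76 + 0.97 = 1.73 per square metre.
Over the interval, μ = 1.73 × 2 = 3.46 (a 2 m² pane = 2 square metres).
P(N = 4) = e^(−3.46) · 3.46^4/4! ≈ 0.1877.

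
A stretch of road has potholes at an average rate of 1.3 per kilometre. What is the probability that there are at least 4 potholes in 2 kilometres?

0.2640

Over the interval, μ = 1.3 × 2 = 2.6 (2 kilometres).
P(N ≥ 4) = 1 − P(N ≤ 3) = 1 − Σ_{j=0}^{3} e^(−μ) μ^j/j! ≈ 0.2640.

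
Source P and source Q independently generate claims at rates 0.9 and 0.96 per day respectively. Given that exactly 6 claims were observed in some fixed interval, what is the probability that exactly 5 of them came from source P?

Given the total, each event is independently from source P with probability p = λ_P/(λ_P+λ_Q) = 0.9/1.86 ≈ 0.4839.
So K ~ Binomial(6, 0.9/1.86): P(K = 5) = C(6,5) · (0.9/1.86)^5 · (0.96/1.86)^1 ≈ 0.0821.

0.0821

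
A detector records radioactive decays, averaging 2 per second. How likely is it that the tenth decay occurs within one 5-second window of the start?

Over the interval, μ = 2 × 5 = 10 (a 5-second window = 5 seconds).
The tenth arrival falls in the interval iff at least 10 events occur there: P(S_10 ≤ t) = P(N ≥ 10) = 1 − P(N ≤ 9) ≈ 0.5421.

0.5421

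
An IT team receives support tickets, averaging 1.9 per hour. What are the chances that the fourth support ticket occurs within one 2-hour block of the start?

Over the interval, μ = 1.9 × 2 = 3.8 (a 2-hour block = 2 hours).
The fourth arrival falls in the interval iff at least 4 events occur there: P(S_4 ≤ t) = P(N ≥ 4) = 1 − P(N ≤ 3) ≈ 0.5265.

0.5265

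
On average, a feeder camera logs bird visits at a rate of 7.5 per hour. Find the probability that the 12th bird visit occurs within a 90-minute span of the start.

0.4505

Over the interval, μ = 7.5 × 1.5 = 11.25 (a 90-minute span = 1.5 hours).
The 12th arrival falls in the interval iff at least 12 events occur there: P(S_12 ≤ t) = P(N ≥ 12) = 1 − P(N ≤ 11) ≈ 0.4505.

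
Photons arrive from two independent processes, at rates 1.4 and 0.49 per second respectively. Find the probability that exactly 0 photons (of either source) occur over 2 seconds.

Independent Poisson processes superpose: combined rate λ = 1.4 + 0.49 = 1.89 per second.
Over the interval, μ = 1.89 × 2 = 3.78 (2 seconds).
P(N = 0) = e^(−3.78) · 3.78^0/0! ≈ 0.0228.

0.0228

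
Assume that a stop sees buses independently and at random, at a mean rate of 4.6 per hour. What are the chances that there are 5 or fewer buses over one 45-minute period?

Over the interval, μ = 4.6 × 0.75 = 3.45 (a 45-minute period = 0.75 hours).
P(N ≤ 5) = Σ_{j=0}^{5} e^(−μ) μ^j/j! ≈ 0.8642.

0.8642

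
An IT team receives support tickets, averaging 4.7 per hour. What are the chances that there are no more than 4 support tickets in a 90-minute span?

Over the interval, μ = 4.7 × 1.5 = 7.05 (a 90-minute span = 1.5 hours).
P(N ≤ 4) = Σ_{j=0}^{4} e^(−μ) μ^j/j! ≈ 0.1685.

0.1685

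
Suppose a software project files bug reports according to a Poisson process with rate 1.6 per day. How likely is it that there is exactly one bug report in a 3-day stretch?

0.0395

Over the interval, μ = 1.6 × 3 = 4.8 (a 3-day stretch = 3 days).
P(N = 1) = e^(−μ) μ^1/1! = e^(−4.8) · 4.8^1/1 ≈ 0.0395.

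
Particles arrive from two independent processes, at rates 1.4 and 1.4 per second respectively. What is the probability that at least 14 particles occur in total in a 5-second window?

Independent Poisson processes superpose: combined rate λ = 1.4 + 1.4 = 2.8 per second.
Over the interval, μ = 2.8 × 5 = 14 (a 5-second window = 5 seconds).
P(N ≥ 14) = 1 − P(N ≤ 13) ≈ 0.5356.

0.5356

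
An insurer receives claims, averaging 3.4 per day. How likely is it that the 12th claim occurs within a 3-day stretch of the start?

0.3262

Over the interval, μ = 3.4 × 3 = 10.2 (a 3-day stretch = 3 days).
The 12th arrival falls in the interval iff at least 12 events occur there: P(S_12 ≤ t) = P(N ≥ 12) = 1 − P(N ≤ 11) ≈ 0.3262.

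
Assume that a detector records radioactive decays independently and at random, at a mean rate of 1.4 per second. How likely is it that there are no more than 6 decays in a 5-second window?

0.4497

Over the interval, μ = 1.4 × 5 = 7 (a 5-second window = 5 seconds).
P(N ≤ 6) = Σ_{j=0}^{6} e^(−μ) μ^j/j! ≈ 0.4497.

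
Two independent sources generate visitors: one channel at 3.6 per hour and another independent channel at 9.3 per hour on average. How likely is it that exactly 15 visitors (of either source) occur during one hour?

0.0871

Independent Poisson processes superpose: combined rate λ = 3.6 + 9.3 = 12.9 per hour.
So μ = 12.9.
P(N = 15) = e^(−12.9) · 12.9^15/15! ≈ 0.0871.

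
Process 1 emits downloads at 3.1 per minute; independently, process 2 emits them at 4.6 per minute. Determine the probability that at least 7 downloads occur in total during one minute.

Independent Poisson processes superpose: combined rate λ = 3.1 + 4.6 = 7.7 per minute.
So μ = 7.7.
P(N ≥ 7) = 1 − P(N ≤ 6) ≈ 0.6486.

0.6486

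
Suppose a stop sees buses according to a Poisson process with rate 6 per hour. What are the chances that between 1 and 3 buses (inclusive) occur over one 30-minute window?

0.5974

Over the interval, μ = 6 × 0.5 = 3 (a 30-minute window = 0.5 hours).
P(1 ≤ N ≤ 3) = Σ_{j=1}^{3} e^(−3) · 3^j/j! ≈ 0.5974.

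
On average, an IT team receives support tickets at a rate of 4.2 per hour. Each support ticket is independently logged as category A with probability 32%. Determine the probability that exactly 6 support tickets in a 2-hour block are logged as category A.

0.0356

Thinning: the support tickets that are logged as category A themselves form a Poisson process with rate 0.32 × 4.2 = 1.344 per hour.
Over the interval, μ = 1.344 × 2 = 2.688 (a 2-hour block = 2 hours).
P(N = 6) = e^(−2.688) · 2.688^6/6! ≈ 0.0356.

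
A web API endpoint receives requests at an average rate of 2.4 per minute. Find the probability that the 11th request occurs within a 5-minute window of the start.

0.6528

Over the interval, μ = 2.4 × 5 = 12 (a 5-minute window = 5 minutes).
The 11th arrival falls in the interval iff at least 11 events occur there: P(S_11 ≤ t) = P(N ≥ 11) = 1 − P(N ≤ 10) ≈ 0.6528.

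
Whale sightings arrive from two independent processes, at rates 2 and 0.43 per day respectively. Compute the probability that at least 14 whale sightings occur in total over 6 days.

0.5956

Independent Poisson processes superpose: combined rate λ = 2 + 0.43 = 2.43 per day.
Over the interval, μ = 2.43 × 6 = 14.58 (6 days).
P(N ≥ 14) = 1 − P(N ≤ 13) ≈ 0.5956.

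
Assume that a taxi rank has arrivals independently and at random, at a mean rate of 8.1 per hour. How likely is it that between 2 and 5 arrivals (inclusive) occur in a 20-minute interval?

Over the interval, μ = 8.1 × 1/3 = 2.7 (a 20-minute interval = 1/3 hours).
P(2 ≤ N ≤ 5) = Σ_{j=2}^{5} e^(−2.7) · 2.7^j/j! ≈ 0.6946.

0.6946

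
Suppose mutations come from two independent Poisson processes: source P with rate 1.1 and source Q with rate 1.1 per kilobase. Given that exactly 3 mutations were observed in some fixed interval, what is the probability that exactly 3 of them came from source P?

Given the total, each event is independently from source P with probability p = λ_P/(λ_P+λ_Q) = 1.1/2.2 = 0.5000.
So K ~ Binomial(3, 1.1/2.2): P(K = 3) = C(3,3) · (1.1/2.2)^3 · (1.1/2.2)^0 ≈ 0.1250.

0.1250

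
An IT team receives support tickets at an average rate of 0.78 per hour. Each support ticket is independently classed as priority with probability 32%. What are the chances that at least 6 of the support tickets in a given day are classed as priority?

Thinning: the support tickets that are classed as priority themselves form a Poisson process with rate 0.32 × 0.78 = 0.2496 per hour.
Over the interval, μ = 0.2496 × 24 = 5.9904 (a day = 24 hours).
P(N ≥ 6) = 1 − P(N ≤ 5) ≈ 0.5528.

0.5528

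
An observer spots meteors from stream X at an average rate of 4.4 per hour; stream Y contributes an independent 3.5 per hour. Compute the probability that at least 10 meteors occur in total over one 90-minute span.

0.7443

Independent Poisson processes superpose: combined rate λ = 4.4 + 3.5 = 7.9 per hour.
Over the interval, μ = 7.9 × 1.5 = 11.85 (a 90-minute span = 1.5 hours).
P(N ≥ 10) = 1 − P(N ≤ 9) ≈ 0.7443.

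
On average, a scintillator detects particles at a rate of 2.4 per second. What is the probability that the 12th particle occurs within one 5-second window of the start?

Over the interval, μ = 2.4 × 5 = 12 (a 5-second window = 5 seconds).
The 12th arrival falls in the interval iff at least 12 events occur there: P(S_12 ≤ t) = P(N ≥ 12) = 1 − P(N ≤ 11) ≈ 0.5384.

0.5384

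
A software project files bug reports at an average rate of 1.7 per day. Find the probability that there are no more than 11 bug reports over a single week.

Over the interval, μ = 1.7 × 7 = 11.9 (a week = 7 days).
P(N ≤ 11) = Σ_{j=0}^{11} e^(−μ) μ^j/j! ≈ 0.4731.

0.4731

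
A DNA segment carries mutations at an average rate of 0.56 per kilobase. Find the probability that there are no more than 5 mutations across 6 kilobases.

0.8755

Over the interval, μ = 0.56 × 6 = 3.36 (6 kilobases).
P(N ≤ 5) = Σ_{j=0}^{5} e^(−μ) μ^j/j! ≈ 0.8755.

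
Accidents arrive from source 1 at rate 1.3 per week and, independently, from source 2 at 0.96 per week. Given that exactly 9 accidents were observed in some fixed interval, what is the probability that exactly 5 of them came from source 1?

0.2583

Given the total, each event is independently from source 1 with probability p = λ_1/(λ_1+λ_2) = 1.3/2.26 ≈ 0.5752.
So K ~ Binomial(9, 1.3/2.26): P(K = 5) = C(9,5) · (1.3/2.26)^5 · (0.96/2.26)^4 ≈ 0.2583.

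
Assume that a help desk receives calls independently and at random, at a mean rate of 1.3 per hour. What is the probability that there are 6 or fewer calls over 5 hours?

Over the interval, μ = 1.3 × 5 = 6.5 (5 hours).
P(N ≤ 6) = Σ_{j=0}^{6} e^(−μ) μ^j/j! ≈ 0.5265.

0.5265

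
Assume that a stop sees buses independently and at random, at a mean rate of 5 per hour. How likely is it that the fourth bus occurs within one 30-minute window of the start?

0.2424

Over the interval, μ = 5 × 0.5 = 2.5 (a 30-minute window = 0.5 hours).
The fourth arrival falls in the interval iff at least 4 events occur there: P(S_4 ≤ t) = P(N ≥ 4) = 1 − P(N ≤ 3) ≈ 0.2424.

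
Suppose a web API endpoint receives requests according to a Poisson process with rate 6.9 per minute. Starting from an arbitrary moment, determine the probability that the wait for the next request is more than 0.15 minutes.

0.3552

The wait for the next event is exponential with rate λ = 6.9 per minute.
P(T > 0.15) = e^(−λt) = e^(−6.9 × 0.15) = e^(−1.035) ≈ 0.3552.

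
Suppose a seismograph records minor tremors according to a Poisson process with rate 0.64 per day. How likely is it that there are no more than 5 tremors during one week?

0.7063

Over the interval, μ = 0.64 × 7 = 4.48 (a week = 7 days).
P(N ≤ 5) = Σ_{j=0}^{5} e^(−μ) μ^j/j! ≈ 0.7063.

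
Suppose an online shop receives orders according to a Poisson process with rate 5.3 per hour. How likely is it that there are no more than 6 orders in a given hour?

With mean μ = 5.3 per hour,
P(N ≤ 6) = Σ_{j=0}^{6} e^(−μ) μ^j/j! ≈ 0.7171.

0.7171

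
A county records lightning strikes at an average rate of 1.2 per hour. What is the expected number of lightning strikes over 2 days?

E[N] = λt = 1.2 × 48 = 57.6 (2 days = 48 hours).

57.6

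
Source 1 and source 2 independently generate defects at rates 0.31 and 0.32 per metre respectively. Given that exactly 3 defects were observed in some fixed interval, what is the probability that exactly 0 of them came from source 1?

0.1310

Given the total, each event is independently from source 1 with probability p = λ_1/(λ_1+λ_2) = 0.31/0.63 ≈ 0.4921.
So K ~ Binomial(3, 0.31/0.63): P(K = 0) = C(3,0) · (0.31/0.63)^0 · (0.32/0.63)^3 ≈ 0.1310.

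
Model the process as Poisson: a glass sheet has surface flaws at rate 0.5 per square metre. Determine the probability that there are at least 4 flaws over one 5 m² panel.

Over the interval, μ = 0.5 × 5 = 2.5 (a 5 m² panel = 5 square metres).
P(N ≥ 4) = 1 − P(N ≤ 3) = 1 − Σ_{j=0}^{3} e^(−μ) μ^j/j! ≈ 0.2424.

0.2424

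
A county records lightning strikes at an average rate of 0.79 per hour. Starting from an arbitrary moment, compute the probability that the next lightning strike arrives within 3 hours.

Inter-arrival times are exponential with rate λ = 0.79 per hour.
P(T ≤ 3) = 1 − e^(−λt) = 1 − e^(−0.79 × 3) = 1 − e^(−2.37) ≈ 0.9065.

0.9065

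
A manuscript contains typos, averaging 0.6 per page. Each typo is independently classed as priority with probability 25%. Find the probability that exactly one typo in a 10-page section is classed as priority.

0.3347

Thinning: the typos that are classed as priority themselves form a Poisson process with rate 0.25 × 0.6 = 0.15 per page.
Over the interval, μ = 0.15 × 10 = 1.5 (a 10-page section = 10 pages).
P(N = 1) = e^(−1.5) · 1.5^1/1! ≈ 0.3347.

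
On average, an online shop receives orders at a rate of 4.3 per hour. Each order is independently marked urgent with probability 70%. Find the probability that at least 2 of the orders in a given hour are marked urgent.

Thinning: the orders that are marked urgent themselves form a Poisson process with rate 0.7 × 4.3 = 3.01 per hour.
So μ = 3.01.
P(N ≥ 2) = 1 − P(N ≤ 1) ≈ 0.8023.

0.8023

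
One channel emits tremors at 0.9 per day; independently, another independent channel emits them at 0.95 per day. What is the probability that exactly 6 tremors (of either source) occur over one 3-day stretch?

Independent Poisson processes superpose: combined rate λ = 0.9 + 0.95 = 1.85 per day.
Over the interval, μ = 1.85 × 3 = 5.55 (a 3-day stretch = 3 days).
P(N = 6) = e^(−5.55) · 5.55^6/6! ≈ 0.1578.

0.1578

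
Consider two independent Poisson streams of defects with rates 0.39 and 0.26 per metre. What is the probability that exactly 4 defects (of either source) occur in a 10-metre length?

Independent Poisson processes superpose: combined rate λ = 0.39 + 0.26 = 0.65 per metre.
Over the interval, μ = 0.65 × 10 = 6.5 (a 10-metre length = 10 metres).
P(N = 4) = e^(−6.5) · 6.5^4/4! ≈ 0.1118.

0.1118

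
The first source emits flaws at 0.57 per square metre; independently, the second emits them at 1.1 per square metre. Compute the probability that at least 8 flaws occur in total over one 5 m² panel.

0.5947

Independent Poisson processes superpose: combined rate λ = 0.57 + 1.1 = 1.67 per square metre.
Over the interval, μ = 1.67 × 5 = 8.35 (a 5 m² panel = 5 square metres).
P(N ≥ 8) = 1 − P(N ≤ 7) ≈ 0.5947.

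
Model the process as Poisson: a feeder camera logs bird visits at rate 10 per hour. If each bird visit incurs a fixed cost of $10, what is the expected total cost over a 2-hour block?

E[N] = 10 × 2 = 20 (a 2-hour block = 2 hours); E[cost] = 20 × $10 = $200.

$200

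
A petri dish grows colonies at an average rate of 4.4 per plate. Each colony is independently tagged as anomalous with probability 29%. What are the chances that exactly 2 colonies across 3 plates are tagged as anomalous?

Thinning: the colonies that are tagged as anomalous themselves form a Poisson process with rate 0.29 × 4.4 = 1.276 per plate.
Over the interval, μ = 1.276 × 3 = 3.828 (3 plates).
P(N = 2) = e^(−3.828) · 3.828^2/2! ≈ 0.1594.

0.1594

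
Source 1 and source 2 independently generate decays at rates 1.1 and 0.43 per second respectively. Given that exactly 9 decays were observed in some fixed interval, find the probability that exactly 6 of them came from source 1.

Given the total, each event is independently from source 1 with probability p = λ_1/(λ_1+λ_2) = 1.1/1.53 ≈ 0.7190.
So K ~ Binomial(9, 1.1/1.53): P(K = 6) = C(9,6) · (1.1/1.53)^6 · (0.43/1.53)^3 ≈ 0.2575.

0.2575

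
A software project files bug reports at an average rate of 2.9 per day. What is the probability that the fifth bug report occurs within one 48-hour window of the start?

Over the interval, μ = 2.9 × 2 = 5.8 (a 48-hour window = 2 days).
The fifth arrival falls in the interval iff at least 5 events occur there: P(S_5 ≤ t) = P(N ≥ 5) = 1 − P(N ≤ 4) ≈ 0.6873.

0.6873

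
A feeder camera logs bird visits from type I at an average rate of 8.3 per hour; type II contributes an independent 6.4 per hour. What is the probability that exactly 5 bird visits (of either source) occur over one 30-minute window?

Independent Poisson processes superpose: combined rate λ = 8.3 + 6.4 = 14.7 per hour.
Over the interval, μ = 14.7 × 0.5 = 7.35 (a 30-minute window = 0.5 hours).
P(N = 5) = e^(−7.35) · 7.35^5/5! ≈ 0.1149.

0.1149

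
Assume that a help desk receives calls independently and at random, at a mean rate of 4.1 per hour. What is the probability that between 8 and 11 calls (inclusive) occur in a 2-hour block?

Over the interval, μ = 4.1 × 2 = 8.2 (a 2-hour block = 2 hours).
P(8 ≤ N ≤ 11) = Σ_{j=8}^{11} e^(−8.2) · 8.2^j/j! ≈ 0.4477.

0.4477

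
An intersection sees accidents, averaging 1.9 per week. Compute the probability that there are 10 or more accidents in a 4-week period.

0.2351

Over the interval, μ = 1.9 × 4 = 7.6 (a 4-week period = 4 weeks).
P(N ≥ 10) = 1 − P(N ≤ 9) = 1 − Σ_{j=0}^{9} e^(−μ) μ^j/j! ≈ 0.2351.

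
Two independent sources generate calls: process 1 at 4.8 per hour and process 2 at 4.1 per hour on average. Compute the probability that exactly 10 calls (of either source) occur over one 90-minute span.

Independent Poisson processes superpose: combined rate λ = 4.8 + 4.1 = 8.9 per hour.
Over the interval, μ = 8.9 × 1.5 = 13.35 (a 90-minute span = 1.5 hours).
P(N = 10) = e^(−13.35) · 13.35^10/10! ≈ 0.0789.

0.0789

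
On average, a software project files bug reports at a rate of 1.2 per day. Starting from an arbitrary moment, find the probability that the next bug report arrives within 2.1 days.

0.9195

Inter-arrival times are exponential with rate λ = 1.2 per day.
P(T ≤ 2.1) = 1 − e^(−λt) = 1 − e^(−1.2 × 2.1) = 1 − e^(−2.52) ≈ 0.9195.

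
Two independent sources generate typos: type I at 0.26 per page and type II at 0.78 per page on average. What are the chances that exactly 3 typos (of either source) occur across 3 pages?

0.2235

Independent Poisson processes superpose: combined rate λ = 0.26 + 0.78 = 1.04 per page.
Over the interval, μ = 1.04 × 3 = 3.12 (3 pages).
P(N = 3) = e^(−3.12) · 3.12^3/3! ≈ 0.2235.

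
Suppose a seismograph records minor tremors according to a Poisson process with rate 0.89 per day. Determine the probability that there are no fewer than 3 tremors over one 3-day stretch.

0.4990

Over the interval, μ = 0.89 × 3 = 2.67 (a 3-day stretch = 3 days).
P(N ≥ 3) = 1 − P(N ≤ 2) = 1 − Σ_{j=0}^{2} e^(−μ) μ^j/j! ≈ 0.4990.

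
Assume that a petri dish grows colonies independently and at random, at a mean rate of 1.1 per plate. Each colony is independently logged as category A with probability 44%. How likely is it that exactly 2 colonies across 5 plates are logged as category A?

0.2604

Thinning: the colonies that are logged as category A themselves form a Poisson process with rate 0.44 × 1.1 = 0.484 per plate.
Over the interval, μ = 0.484 × 5 = 2.42 (5 plates).
P(N = 2) = e^(−2.42) · 2.42^2/2! ≈ 0.2604.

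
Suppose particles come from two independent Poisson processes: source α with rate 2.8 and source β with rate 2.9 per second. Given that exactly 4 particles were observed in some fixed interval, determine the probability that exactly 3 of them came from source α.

Given the total, each event is independently from source α with probability p = λ_α/(λ_α+λ_β) = 2.8/5.7 ≈ 0.4912.
So K ~ Binomial(4, 2.8/5.7): P(K = 3) = C(4,3) · (2.8/5.7)^3 · (2.9/5.7)^1 ≈ 0.2412.

0.2412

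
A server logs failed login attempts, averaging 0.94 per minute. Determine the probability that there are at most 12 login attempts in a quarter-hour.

Over the interval, μ = 0.94 × 15 = 14.1 (a quarter-hour = 15 minutes).
P(N ≤ 12) = Σ_{j=0}^{12} e^(−μ) μ^j/j! ≈ 0.3487.

0.3487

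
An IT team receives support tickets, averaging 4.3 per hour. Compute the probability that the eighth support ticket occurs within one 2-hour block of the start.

Over the interval, μ = 4.3 × 2 = 8.6 (a 2-hour block = 2 hours).
The eighth arrival falls in the interval iff at least 8 events occur there: P(S_8 ≤ t) = P(N ≥ 8) = 1 − P(N ≤ 7) ≈ 0.6272.

0.6272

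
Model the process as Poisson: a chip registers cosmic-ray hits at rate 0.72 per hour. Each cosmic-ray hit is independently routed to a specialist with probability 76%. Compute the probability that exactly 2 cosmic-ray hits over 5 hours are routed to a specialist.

Thinning: the cosmic-ray hits that are routed to a specialist themselves form a Poisson process with rate 0.76 × 0.72 = 0.5472 per hour.
Over the interval, μ = 0.5472 × 5 = 2.736 (5 hours).
P(N = 2) = e^(−2.736) · 2.736^2/2! ≈ 0.2426.

0.2426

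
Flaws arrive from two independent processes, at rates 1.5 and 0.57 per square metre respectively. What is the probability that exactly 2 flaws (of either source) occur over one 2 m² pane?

Independent Poisson processes superpose: combined rate λ = 1.5 + 0.57 = 2.07 per square metre.
Over the interval, μ = 2.07 × 2 = 4.14 (a 2 m² pane = 2 square metres).
P(N = 2) = e^(−4.14) · 4.14^2/2! ≈ 0.1365.

0.1365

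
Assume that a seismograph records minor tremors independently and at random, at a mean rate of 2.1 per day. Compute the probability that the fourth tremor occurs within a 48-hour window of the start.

0.6046

Over the interval, μ = 2.1 × 2 = 4.2 (a 48-hour window = 2 days).
The fourth arrival falls in the interval iff at least 4 events occur there: P(S_4 ≤ t) = P(N ≥ 4) = 1 − P(N ≤ 3) ≈ 0.6046.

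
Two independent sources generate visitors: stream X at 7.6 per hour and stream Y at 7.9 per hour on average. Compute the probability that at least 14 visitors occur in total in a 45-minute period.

Independent Poisson processes superpose: combined rate λ = 7.6 + 7.9 = 15.5 per hour.
Over the interval, μ = 15.5 × 0.75 = 11.625 (a 45-minute period = 0.75 hours).
P(N ≥ 14) = 1 − P(N ≤ 13) ≈ 0.2796.

0.2796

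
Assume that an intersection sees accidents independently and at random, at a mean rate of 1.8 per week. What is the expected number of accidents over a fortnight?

E[N] = λt = 1.8 × 2 = 3.6 (a fortnight = 2 weeks).

3.6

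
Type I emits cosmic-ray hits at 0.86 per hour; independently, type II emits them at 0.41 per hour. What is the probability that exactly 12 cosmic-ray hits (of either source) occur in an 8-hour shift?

Independent Poisson processes superpose: combined rate λ = 0.86 + 0.41 = 1.27 per hour.
Over the interval, μ = 1.27 × 8 = 10.16 (an 8-hour shift = 8 hours).
P(N = 12) = e^(−10.16) · 10.16^12/12! ≈ 0.0977.

0.0977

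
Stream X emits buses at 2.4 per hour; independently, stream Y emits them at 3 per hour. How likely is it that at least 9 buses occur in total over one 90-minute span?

Independent Poisson processes superpose: combined rate λ = 2.4 + 3 = 5.4 per hour.
Over the interval, μ = 5.4 × 1.5 = 8.1 (a 90-minute span = 1.5 hours).
P(N ≥ 9) = 1 − P(N ≤ 8) ≈ 0.4214.

0.4214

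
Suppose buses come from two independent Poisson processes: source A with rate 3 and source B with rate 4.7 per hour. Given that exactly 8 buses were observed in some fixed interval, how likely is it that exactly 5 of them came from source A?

Given the total, each event is independently from source A with probability p = λ_A/(λ_A+λ_B) = 3/7.7 ≈ 0.3896.
So K ~ Binomial(8, 3/7.7): P(K = 5) = C(8,5) · (3/7.7)^5 · (4.7/7.7)^3 ≈ 0.1143.

0.1143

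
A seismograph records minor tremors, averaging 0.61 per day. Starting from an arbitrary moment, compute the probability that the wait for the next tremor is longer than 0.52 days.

The wait for the next event is exponential with rate λ = 0.61 per day.
P(T > 0.52) = e^(−λt) = e^(−0.61 × 0.52) = e^(−0.3172) ≈ 0.7282.

0.7282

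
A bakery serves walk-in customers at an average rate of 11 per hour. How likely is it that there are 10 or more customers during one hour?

0.6595

With mean μ = 11 per hour,
P(N ≥ 10) = 1 − P(N ≤ 9) = 1 − Σ_{j=0}^{9} e^(−μ) μ^j/j! ≈ 0.6595.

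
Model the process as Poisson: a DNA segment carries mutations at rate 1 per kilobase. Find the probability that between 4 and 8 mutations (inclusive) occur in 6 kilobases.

Over the interval, μ = 1 × 6 = 6 (6 kilobases).
P(4 ≤ N ≤ 8) = Σ_{j=4}^{8} e^(−6) · 6^j/j! ≈ 0.6960.

0.6960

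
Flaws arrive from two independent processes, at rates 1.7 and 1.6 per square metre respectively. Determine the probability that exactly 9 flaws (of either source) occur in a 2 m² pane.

Independent Poisson processes superpose: combined rate λ = 1.7 + 1.6 = 3.3 per square metre.
Over the interval, μ = 3.3 × 2 = 6.6 (a 2 m² pane = 2 square metres).
P(N = 9) = e^(−6.6) · 6.6^9/9! ≈ 0.0891.

0.0891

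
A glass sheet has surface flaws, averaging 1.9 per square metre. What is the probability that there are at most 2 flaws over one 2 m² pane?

0.2689

Over the interval, μ = 1.9 × 2 = 3.8 (a 2 m² pane = 2 square metres).
P(N ≤ 2) = Σ_{j=0}^{2} e^(−μ) μ^j/j! ≈ 0.2689.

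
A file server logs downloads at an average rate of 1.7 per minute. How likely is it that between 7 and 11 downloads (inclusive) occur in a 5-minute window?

Over the interval, μ = 1.7 × 5 = 8.5 (a 5-minute window = 5 minutes).
P(7 ≤ N ≤ 11) = Σ_{j=7}^{11} e^(−8.5) · 8.5^j/j! ≈ 0.5925.

0.5925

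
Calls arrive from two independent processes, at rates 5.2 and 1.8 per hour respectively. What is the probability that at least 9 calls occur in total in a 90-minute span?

Independent Poisson processes superpose: combined rate λ = 5.2 + 1.8 = 7 per hour.
Over the interval, μ = 7 × 1.5 = 10.5 (a 90-minute span = 1.5 hours).
P(N ≥ 9) = 1 − P(N ≤ 8) ≈ 0.7206.

0.7206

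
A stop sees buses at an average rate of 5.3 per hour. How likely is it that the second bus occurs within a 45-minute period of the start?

0.9066

Over the interval, μ = 5.3 × 0.75 = 3.975 (a 45-minute period = 0.75 hours).
The second arrival falls in the interval iff at least 2 events occur there: P(S_2 ≤ t) = P(N ≥ 2) = 1 − P(N ≤ 1) ≈ 0.9066.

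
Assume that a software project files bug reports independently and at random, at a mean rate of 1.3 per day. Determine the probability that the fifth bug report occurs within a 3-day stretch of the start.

Over the interval, μ = 1.3 × 3 = 3.9 (a 3-day stretch = 3 days).
The fifth arrival falls in the interval iff at least 5 events occur there: P(S_5 ≤ t) = P(N ≥ 5) = 1 − P(N ≤ 4) ≈ 0.3516.

0.3516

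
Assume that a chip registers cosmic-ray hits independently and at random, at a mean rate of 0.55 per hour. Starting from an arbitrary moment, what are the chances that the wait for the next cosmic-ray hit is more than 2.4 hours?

0.2671

The wait for the next event is exponential with rate λ = 0.55 per hour.
P(T > 2.4) = e^(−λt) = e^(−0.55 × 2.4) = e^(−1.32) ≈ 0.2671.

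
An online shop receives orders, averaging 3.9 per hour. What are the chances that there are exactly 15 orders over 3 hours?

Over the interval, μ = 3.9 × 3 = 11.7 (3 hours).
P(N = 15) = e^(−μ) μ^15/15! = e^(−11.7) · 11.7^15/1307674368000 ≈ 0.0668.

0.0668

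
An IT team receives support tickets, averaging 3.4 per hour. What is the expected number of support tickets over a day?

81.6

E[N] = λt = 3.4 × 24 = 81.6 (a day = 24 hours).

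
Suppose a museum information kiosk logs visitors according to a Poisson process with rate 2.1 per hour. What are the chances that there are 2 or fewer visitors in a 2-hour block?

0.2102

Over the interval, μ = 2.1 × 2 = 4.2 (a 2-hour block = 2 hours).
P(N ≤ 2) = Σ_{j=0}^{2} e^(−μ) μ^j/j! ≈ 0.2102.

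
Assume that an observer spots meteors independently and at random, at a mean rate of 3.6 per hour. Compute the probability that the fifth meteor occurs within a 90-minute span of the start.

0.6267

Over the interval, μ = 3.6 × 1.5 = 5.4 (a 90-minute span = 1.5 hours).
The fifth arrival falls in the interval iff at least 5 events occur there: P(S_5 ≤ t) = P(N ≥ 5) = 1 − P(N ≤ 4) ≈ 0.6267.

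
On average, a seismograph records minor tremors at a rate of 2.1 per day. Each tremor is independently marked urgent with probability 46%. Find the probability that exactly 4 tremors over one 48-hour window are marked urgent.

Thinning: the tremors that are marked urgent themselves form a Poisson process with rate 0.46 × 2.1 = 0.966 per day.
Over the interval, μ = 0.966 × 2 = 1.932 (a 48-hour window = 2 days).
P(N = 4) = e^(−1.932) · 1.932^4/4! ≈ 0.0841.

0.0841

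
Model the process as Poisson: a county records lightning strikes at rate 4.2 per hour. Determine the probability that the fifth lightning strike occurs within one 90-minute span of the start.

0.7531

Over the interval, μ = 4.2 × 1.5 = 6.3 (a 90-minute span = 1.5 hours).
The fifth arrival falls in the interval iff at least 5 events occur there: P(S_5 ≤ t) = P(N ≥ 5) = 1 − P(N ≤ 4) ≈ 0.7531.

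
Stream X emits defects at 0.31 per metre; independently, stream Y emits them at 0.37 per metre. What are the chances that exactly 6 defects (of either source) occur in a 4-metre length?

Independent Poisson processes superpose: combined rate λ = 0.31 + 0.37 = 0.68 per metre.
Over the interval, μ = 0.68 × 4 = 2.72 (a 4-metre length = 4 metres).
P(N = 6) = e^(−2.72) · 2.72^6/6! ≈ 0.0371.

0.0371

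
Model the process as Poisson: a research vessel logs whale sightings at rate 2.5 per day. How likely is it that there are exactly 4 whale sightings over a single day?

0.1336

With mean μ = 2.5 per day,
P(N = 4) = e^(−μ) μ^4/4! = e^(−2.5) · 2.5^4/24 ≈ 0.1336.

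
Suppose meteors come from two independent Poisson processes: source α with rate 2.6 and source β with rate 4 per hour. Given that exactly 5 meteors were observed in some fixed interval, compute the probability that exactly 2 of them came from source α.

0.3455

Given the total, each event is independently from source α with probability p = λ_α/(λ_α+λ_β) = 2.6/6.6 ≈ 0.3939.
So K ~ Binomial(5, 2.6/6.6): P(K = 2) = C(5,2) · (2.6/6.6)^2 · (4/6.6)^3 ≈ 0.3455.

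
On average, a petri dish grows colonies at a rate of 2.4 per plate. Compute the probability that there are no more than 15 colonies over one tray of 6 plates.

0.6293

Over the interval, μ = 2.4 × 6 = 14.4 (a tray of 6 plates = 6 plates).
P(N ≤ 15) = Σ_{j=0}^{15} e^(−μ) μ^j/j! ≈ 0.6293.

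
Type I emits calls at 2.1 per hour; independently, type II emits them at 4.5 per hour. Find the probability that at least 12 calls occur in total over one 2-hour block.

Independent Poisson processes superpose: combined rate λ = 2.1 + 4.5 = 6.6 per hour.
Over the interval, μ = 6.6 × 2 = 13.2 (a 2-hour block = 2 hours).
P(N ≥ 12) = 1 − P(N ≤ 11) ≈ 0.6668.

0.6668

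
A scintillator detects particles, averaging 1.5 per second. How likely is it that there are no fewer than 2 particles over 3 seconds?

0.9389

Over the interval, μ = 1.5 × 3 = 4.5 (3 seconds).
P(N ≥ 2) = 1 − P(N ≤ 1) = 1 − Σ_{j=0}^{1} e^(−μ) μ^j/j! ≈ 0.9389.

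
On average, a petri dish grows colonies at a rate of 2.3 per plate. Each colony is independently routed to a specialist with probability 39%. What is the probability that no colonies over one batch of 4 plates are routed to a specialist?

0.0277

Thinning: the colonies that are routed to a specialist themselves form a Poisson process with rate 0.39 × 2.3 = 0.897 per plate.
Over the interval, μ = 0.897 × 4 = 3.588 (a batch of 4 plates = 4 plates).
P(N = 0) = e^(−3.588) · 3.588^0/0! ≈ 0.0277.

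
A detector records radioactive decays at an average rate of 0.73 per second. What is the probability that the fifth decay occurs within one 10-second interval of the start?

0.8527

Over the interval, μ = 0.73 × 10 = 7.3 (a 10-second interval = 10 seconds).
The fifth arrival falls in the interval iff at least 5 events occur there: P(S_5 ≤ t) = P(N ≥ 5) = 1 − P(N ≤ 4) ≈ 0.8527.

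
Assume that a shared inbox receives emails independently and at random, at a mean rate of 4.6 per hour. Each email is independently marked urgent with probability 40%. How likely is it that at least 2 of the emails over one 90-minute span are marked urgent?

0.7620

Thinning: the emails that are marked urgent themselves form a Poisson process with rate 0.4 × 4.6 = 1.84 per hour.
Over the interval, μ = 1.84 × 1.5 = 2.76 (a 90-minute span = 1.5 hours).
P(N ≥ 2) = 1 − P(N ≤ 1) ≈ 0.7620.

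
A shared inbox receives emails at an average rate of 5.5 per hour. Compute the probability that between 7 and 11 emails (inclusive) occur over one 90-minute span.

0.5854

Over the interval, μ = 5.5 × 1.5 = 8.25 (a 90-minute span = 1.5 hours).
P(7 ≤ N ≤ 11) = Σ_{j=7}^{11} e^(−8.25) · 8.25^j/j! ≈ 0.5854.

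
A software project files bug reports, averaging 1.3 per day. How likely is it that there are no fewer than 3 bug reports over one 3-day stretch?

Over the interval, μ = 1.3 × 3 = 3.9 (a 3-day stretch = 3 days).
P(N ≥ 3) = 1 − P(N ≤ 2) = 1 − Σ_{j=0}^{2} e^(−μ) μ^j/j! ≈ 0.7469.

0.7469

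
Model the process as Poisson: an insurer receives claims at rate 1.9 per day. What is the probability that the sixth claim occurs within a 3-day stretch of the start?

0.5050

Over the interval, μ = 1.9 × 3 = 5.7 (a 3-day stretch = 3 days).
The sixth arrival falls in the interval iff at least 6 events occur there: P(S_6 ≤ t) = P(N ≥ 6) = 1 − P(N ≤ 5) ≈ 0.5050.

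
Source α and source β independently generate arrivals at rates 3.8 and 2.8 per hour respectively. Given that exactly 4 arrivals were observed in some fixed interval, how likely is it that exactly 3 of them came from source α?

0.3239

Given the total, each event is independently from source α with probability p = λ_α/(λ_α+λ_β) = 3.8/6.6 ≈ 0.5758.
So K ~ Binomial(4, 3.8/6.6): P(K = 3) = C(4,3) · (3.8/6.6)^3 · (2.8/6.6)^1 ≈ 0.3239.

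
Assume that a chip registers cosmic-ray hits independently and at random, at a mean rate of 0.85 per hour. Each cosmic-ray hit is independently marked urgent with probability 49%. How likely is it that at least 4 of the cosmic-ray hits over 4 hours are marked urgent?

Thinning: the cosmic-ray hits that are marked urgent themselves form a Poisson process with rate 0.49 × 0.85 = 0.4165 per hour.
Over the interval, μ = 0.4165 × 4 = 1.666 (4 hours).
P(N ≥ 4) = 1 − P(N ≤ 3) ≈ 0.0882.

0.0882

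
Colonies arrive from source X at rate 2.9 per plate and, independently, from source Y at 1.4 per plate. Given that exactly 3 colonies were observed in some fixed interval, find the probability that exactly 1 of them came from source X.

Given the total, each event is independently from source X with probability p = λ_X/(λ_X+λ_Y) = 2.9/4.3 ≈ 0.6744.
So K ~ Binomial(3, 2.9/4.3): P(K = 1) = C(3,1) · (2.9/4.3)^1 · (1.4/4.3)^2 ≈ 0.2145.

0.2145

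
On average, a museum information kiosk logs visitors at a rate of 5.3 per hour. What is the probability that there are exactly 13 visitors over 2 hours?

0.0853

Over the interval, μ = 5.3 × 2 = 10.6 (2 hours).
P(N = 13) = e^(−μ) μ^13/13! = e^(−10.6) · 10.6^13/6227020800 ≈ 0.0853.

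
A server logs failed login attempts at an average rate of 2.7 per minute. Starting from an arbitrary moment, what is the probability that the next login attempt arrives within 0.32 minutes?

Inter-arrival times are exponential with rate λ = 2.7 per minute.
P(T ≤ 0.32) = 1 − e^(−λt) = 1 − e^(−2.7 × 0.32) = 1 − e^(−0.864) ≈ 0.5785.

0.5785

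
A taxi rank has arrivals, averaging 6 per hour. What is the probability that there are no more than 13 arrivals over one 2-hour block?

0.6815

Over the interval, μ = 6 × 2 = 12 (a 2-hour block = 2 hours).
P(N ≤ 13) = Σ_{j=0}^{13} e^(−μ) μ^j/j! ≈ 0.6815.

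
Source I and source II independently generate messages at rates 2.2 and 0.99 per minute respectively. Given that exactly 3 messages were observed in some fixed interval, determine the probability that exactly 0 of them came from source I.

Given the total, each event is independently from source I with probability p = λ_I/(λ_I+λ_II) = 2.2/3.19 ≈ 0.6897.
So K ~ Binomial(3, 2.2/3.19): P(K = 0) = C(3,0) · (2.2/3.19)^0 · (0.99/3.19)^3 ≈ 0.0299.

0.0299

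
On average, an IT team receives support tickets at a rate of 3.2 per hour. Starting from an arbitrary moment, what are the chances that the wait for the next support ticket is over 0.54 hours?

The wait for the next event is exponential with rate λ = 3.2 per hour.
P(T > 0.54) = e^(−λt) = e^(−3.2 × 0.54) = e^(−1.728) ≈ 0.1776.

0.1776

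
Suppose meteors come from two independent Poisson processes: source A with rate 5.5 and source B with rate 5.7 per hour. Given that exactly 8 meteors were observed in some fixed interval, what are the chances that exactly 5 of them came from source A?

Given the total, each event is independently from source A with probability p = λ_A/(λ_A+λ_B) = 5.5/11.2 ≈ 0.4911.
So K ~ Binomial(8, 5.5/11.2): P(K = 5) = C(8,5) · (5.5/11.2)^5 · (5.7/11.2)^3 ≈ 0.2108.

0.2108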